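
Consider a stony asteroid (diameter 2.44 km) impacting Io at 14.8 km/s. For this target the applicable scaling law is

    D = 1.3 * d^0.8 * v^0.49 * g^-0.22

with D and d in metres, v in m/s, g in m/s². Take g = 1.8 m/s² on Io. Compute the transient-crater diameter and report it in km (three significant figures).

D ≈ 64.7 km

In SI units: d = 2440 m, v = 14800 m/s.
d^0.8 = 2440^0.8 = 512.8
v^0.49 = 14800^0.49 = 110.5
g^-0.22 = 1.8^-0.22 = 0.8787
D = 1.3 × 512.8 × 110.5 × 0.8787 = 64728 m
   = 64.73 km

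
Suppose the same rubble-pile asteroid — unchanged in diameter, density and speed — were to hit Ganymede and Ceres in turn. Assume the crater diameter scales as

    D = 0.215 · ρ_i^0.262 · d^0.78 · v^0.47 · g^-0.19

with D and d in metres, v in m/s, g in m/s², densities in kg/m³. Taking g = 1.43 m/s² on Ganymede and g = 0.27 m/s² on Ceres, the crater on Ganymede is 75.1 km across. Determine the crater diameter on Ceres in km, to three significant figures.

All impactor-dependent factors cancel in the ratio, leaving D_Ceres/D_Ganymede = (g_Ceres/g_Ganymede)^-0.19.
(0.27/1.43)^-0.19 = 0.1888^-0.19 = 1.373
D_Ceres = 1.373 × 75.1 km = 103 km

D ≈ 103 km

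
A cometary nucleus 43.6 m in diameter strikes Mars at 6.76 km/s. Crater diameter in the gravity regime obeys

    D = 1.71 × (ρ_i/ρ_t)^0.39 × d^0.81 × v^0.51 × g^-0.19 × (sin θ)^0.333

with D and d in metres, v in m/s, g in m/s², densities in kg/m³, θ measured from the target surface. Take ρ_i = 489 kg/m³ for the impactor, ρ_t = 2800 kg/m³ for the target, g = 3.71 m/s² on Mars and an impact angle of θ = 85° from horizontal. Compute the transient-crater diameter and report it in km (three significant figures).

D ≈ 1.29 km

In SI units: v = 6760 m/s.
(ρ_i/ρ_t)^0.39 = (489/2800)^0.39 = 0.5063
d^0.81 = 43.6^0.81 = 21.28
v^0.51 = 6760^0.51 = 89.80
g^-0.19 = 3.71^-0.19 = 0.7795
(sin 85°)^0.333 = 0.9962^0.333 = 0.9987
D = 1.71 × 0.5063 × 21.28 × 89.80 × 0.7795 × 0.9987 = 1288 m
   = 1.288 km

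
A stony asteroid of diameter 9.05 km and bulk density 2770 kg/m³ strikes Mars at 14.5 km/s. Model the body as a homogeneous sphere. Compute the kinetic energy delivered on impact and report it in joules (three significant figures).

E ≈ 1.13 × 10^23 J

d = 9050 m; v = 14500 m/s.
Mass m = (π/6) ρ d³ = (π/6) × 2770 × (9050)³ = 1.075 × 10^15 kg
E = ½ m v² = 0.5 × 1.075 × 10^15 × (14500)² = 1.130 × 10^23 J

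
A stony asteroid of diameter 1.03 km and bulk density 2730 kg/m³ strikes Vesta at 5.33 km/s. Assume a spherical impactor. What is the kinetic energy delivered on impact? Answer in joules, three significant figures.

E ≈ 2.22 × 10^19 J

d = 1030 m; v = 5330 m/s.
Mass m = (π/6) ρ d³ = (π/6) × 2730 × (1030)³ = 1.562 × 10^12 kg
E = ½ m v² = 0.5 × 1.562 × 10^12 × (5330)² = 2.219 × 10^19 J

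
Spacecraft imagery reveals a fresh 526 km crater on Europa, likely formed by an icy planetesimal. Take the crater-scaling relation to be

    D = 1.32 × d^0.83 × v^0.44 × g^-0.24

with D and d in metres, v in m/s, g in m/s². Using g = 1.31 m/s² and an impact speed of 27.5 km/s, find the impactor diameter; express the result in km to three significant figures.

d ≈ 26.8 km

Rearranging for d: d = [D / (1.32 · 27500^0.44 · 1.31^-0.24)]^(1/0.83).
D = 526000 m.
27500^0.44 = 89.81
1.31^-0.24 = 0.9372
Denominator = 1.32 × 89.81 × 0.9372 = 111.1
D / 111.1 = 526000 / 111.1 = 4734
d = 4734^(1/0.83) = 4734^1.2048 = 26786 m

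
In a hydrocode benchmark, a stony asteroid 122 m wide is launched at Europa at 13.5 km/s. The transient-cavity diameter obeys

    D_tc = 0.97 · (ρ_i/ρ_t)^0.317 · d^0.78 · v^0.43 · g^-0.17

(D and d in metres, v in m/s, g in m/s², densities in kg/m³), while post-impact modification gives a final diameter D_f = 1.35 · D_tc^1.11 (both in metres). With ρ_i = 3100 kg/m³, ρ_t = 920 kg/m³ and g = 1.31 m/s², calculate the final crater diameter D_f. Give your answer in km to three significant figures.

D_f ≈ 11.4 km

v = 13500 m/s.
(ρ_i/ρ_t)^0.317 = (3100/920)^0.317 = 1.470
d^0.78 = 122^0.78 = 42.40
v^0.43 = 13500^0.43 = 59.71
g^-0.17 = 1.31^-0.17 = 0.9551
D_tc = 0.97 × 1.470 × 42.40 × 59.71 × 0.9551 = 3448 m
D_f = 1.35 × (3448)^1.11 = 11403 m
     = 11.40 km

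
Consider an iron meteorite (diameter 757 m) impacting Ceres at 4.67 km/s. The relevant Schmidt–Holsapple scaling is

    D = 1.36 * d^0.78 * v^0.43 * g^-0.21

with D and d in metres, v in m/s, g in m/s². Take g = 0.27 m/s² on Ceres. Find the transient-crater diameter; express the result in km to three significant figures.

D ≈ 11.9 km

In SI units: v = 4670 m/s.
d^0.78 = 757^0.78 = 176.1
v^0.43 = 4670^0.43 = 37.83
g^-0.21 = 0.27^-0.21 = 1.316
D = 1.36 × 176.1 × 37.83 × 1.316 = 11923 m
   = 11.92 km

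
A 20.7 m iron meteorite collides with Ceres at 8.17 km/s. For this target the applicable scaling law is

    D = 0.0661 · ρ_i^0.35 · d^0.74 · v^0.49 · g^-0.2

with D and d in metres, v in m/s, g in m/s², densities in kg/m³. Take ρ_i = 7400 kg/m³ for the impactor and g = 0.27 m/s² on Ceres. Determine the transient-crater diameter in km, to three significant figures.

D ≈ 1.51 km

In SI units: v = 8170 m/s.
ρ_i^0.35 = 7400^0.35 = 22.61
d^0.74 = 20.7^0.74 = 9.415
v^0.49 = 8170^0.49 = 82.60
g^-0.2 = 0.27^-0.2 = 1.299
D = 0.0661 × 22.61 × 9.415 × 82.60 × 1.299 = 1510 m
   = 1.510 km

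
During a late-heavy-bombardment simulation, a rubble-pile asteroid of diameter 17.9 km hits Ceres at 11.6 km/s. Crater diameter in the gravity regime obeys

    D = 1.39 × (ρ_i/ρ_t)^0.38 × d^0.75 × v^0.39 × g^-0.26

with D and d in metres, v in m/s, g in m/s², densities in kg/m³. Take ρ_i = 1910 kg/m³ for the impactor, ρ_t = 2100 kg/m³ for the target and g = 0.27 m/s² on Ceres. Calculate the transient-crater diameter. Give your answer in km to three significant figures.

D ≈ 112 km

In SI units: d = 17900 m, v = 11600 m/s.
(ρ_i/ρ_t)^0.38 = (1910/2100)^0.38 = 0.9646
d^0.75 = 17900^0.75 = 1548
v^0.39 = 11600^0.39 = 38.47
g^-0.26 = 0.27^-0.26 = 1.406
D = 1.39 × 0.9646 × 1548 × 38.47 × 1.406 = 1.123 × 10^5 m
   = 112.3 km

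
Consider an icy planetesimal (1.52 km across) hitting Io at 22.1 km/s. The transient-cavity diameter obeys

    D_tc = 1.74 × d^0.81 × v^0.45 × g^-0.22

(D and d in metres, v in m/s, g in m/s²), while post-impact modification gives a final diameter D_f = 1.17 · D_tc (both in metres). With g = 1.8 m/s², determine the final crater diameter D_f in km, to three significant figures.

In SI: d = 1520 m, v = 22100 m/s.
d^0.81 = 1520^0.81 = 377.8
v^0.45 = 22100^0.45 = 90.15
g^-0.22 = 1.8^-0.22 = 0.8787
D_tc = 1.74 × 377.8 × 90.15 × 0.8787 = 52070 m
D_f = 1.17 × 52070 = 60922 m
     = 60.92 km

D_f ≈ 60.9 km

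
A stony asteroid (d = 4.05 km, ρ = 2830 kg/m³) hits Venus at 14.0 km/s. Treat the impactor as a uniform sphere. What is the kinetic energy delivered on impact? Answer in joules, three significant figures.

d = 4050 m; v = 14000 m/s.
Mass m = (π/6) ρ d³ = (π/6) × 2830 × (4050)³ = 9.844 × 10^13 kg
E = ½ m v² = 0.5 × 9.844 × 10^13 × (14000)² = 9.647 × 10^21 J

E ≈ 9.65 × 10^21 J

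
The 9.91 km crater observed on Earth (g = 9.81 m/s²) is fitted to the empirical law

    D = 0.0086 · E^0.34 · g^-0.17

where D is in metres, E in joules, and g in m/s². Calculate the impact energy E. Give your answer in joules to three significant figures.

Rearranging: E = [D / (0.0086 · g^-0.17)]^(1/0.34).
D = 9910 m.
g^-0.17 = 9.81^-0.17 = 0.6783
D / (0.0086 × 0.6783) = 9910 / (5.833 × 10^-3) = 1.699 × 10^6
E = (1.699 × 10^6)^2.9412 = 2.110 × 10^18 J

E ≈ 2.11 × 10^18 J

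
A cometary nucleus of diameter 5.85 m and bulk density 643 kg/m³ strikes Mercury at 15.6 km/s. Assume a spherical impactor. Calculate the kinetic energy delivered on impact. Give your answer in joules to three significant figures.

v = 15600 m/s.
Mass m = (π/6) ρ d³ = (π/6) × 643 × (5.85)³ = 6.740 × 10^4 kg
E = ½ m v² = 0.5 × 6.740 × 10^4 × (15600)² = 8.201 × 10^12 J

E ≈ 8.20 × 10^12 J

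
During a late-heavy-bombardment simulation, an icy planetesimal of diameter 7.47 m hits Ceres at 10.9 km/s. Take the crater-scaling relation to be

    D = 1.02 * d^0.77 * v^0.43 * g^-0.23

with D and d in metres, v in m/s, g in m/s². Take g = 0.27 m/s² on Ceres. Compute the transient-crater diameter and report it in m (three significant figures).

D ≈ 353 m

In SI units: v = 10900 m/s.
d^0.77 = 7.47^0.77 = 4.704
v^0.43 = 10900^0.43 = 54.46
g^-0.23 = 0.27^-0.23 = 1.351
D = 1.02 × 4.704 × 54.46 × 1.351 = 353.0 m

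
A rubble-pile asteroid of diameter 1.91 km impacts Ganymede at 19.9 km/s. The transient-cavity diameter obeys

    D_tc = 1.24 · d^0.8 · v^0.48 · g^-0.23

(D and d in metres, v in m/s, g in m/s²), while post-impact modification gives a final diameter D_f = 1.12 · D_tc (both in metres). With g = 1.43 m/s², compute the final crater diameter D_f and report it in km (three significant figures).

D_f ≈ 62.4 km

In SI: d = 1910 m, v = 19900 m/s.
d^0.8 = 1910^0.8 = 421.5
v^0.48 = 19900^0.48 = 115.7
g^-0.23 = 1.43^-0.23 = 0.9210
D_tc = 1.24 × 421.5 × 115.7 × 0.9210 = 55690 m
D_f = 1.12 × 55690 = 62373 m
     = 62.37 km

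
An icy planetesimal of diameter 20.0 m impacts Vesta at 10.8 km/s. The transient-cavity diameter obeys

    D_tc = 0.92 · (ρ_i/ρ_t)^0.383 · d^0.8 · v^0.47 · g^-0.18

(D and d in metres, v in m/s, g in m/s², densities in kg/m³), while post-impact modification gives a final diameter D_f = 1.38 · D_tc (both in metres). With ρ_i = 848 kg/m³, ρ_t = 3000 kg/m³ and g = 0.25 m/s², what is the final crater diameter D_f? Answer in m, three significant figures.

v = 10800 m/s.
(ρ_i/ρ_t)^0.383 = (848/3000)^0.383 = 0.6164
d^0.8 = 20^0.8 = 10.99
v^0.47 = 10800^0.47 = 78.65
g^-0.18 = 0.25^-0.18 = 1.283
D_tc = 0.92 × 0.6164 × 10.99 × 78.65 × 1.283 = 628.9 m
D_f = 1.38 × 628.9 = 867.9 m

D_f ≈ 868 m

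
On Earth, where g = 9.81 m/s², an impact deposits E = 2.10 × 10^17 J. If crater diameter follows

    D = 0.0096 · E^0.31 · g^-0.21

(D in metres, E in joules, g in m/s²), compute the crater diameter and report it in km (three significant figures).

D ≈ 1.39 km

E^0.31 = (2.10 × 10^17)^0.31 = 2.344 × 10^5
g^-0.21 = 9.81^-0.21 = 0.6191
D = 0.0096 × 2.344 × 10^5 × 0.6191 = 1393 m
   = 1.393 km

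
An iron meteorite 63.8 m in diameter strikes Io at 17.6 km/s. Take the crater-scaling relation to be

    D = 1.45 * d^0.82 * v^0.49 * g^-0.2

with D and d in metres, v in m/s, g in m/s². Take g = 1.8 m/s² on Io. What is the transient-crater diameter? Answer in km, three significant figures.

D ≈ 4.68 km

In SI units: v = 17600 m/s.
d^0.82 = 63.8^0.82 = 30.20
v^0.49 = 17600^0.49 = 120.3
g^-0.2 = 1.8^-0.2 = 0.8891
D = 1.45 × 30.20 × 120.3 × 0.8891 = 4684 m
   = 4.684 km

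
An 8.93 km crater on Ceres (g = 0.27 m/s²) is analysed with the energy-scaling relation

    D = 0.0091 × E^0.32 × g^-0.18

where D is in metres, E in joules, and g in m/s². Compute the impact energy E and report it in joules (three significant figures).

Rearranging: E = [D / (0.0091 · g^-0.18)]^(1/0.32).
D = 8930 m.
g^-0.18 = 0.27^-0.18 = 1.266
D / (0.0091 × 1.266) = 8930 / (0.01152) = 7.752 × 10^5
E = (7.752 × 10^5)^3.125 = 2.538 × 10^18 J

E ≈ 2.54 × 10^18 J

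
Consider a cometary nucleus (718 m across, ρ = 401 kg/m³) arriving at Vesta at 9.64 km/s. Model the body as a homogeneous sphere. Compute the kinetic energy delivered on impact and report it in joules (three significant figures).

E ≈ 3.61 × 10^18 J

v = 9640 m/s.
Mass m = (π/6) ρ d³ = (π/6) × 401 × (718)³ = 7.772 × 10^10 kg
E = ½ m v² = 0.5 × 7.772 × 10^10 × (9640)² = 3.611 × 10^18 J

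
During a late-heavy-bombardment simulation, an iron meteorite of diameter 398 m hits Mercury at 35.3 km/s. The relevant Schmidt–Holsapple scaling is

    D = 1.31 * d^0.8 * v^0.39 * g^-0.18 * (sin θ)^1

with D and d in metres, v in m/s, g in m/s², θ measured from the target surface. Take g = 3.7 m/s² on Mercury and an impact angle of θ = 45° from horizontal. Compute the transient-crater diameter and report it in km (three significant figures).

In SI units: v = 35300 m/s.
d^0.8 = 398^0.8 = 120.2
v^0.39 = 35300^0.39 = 59.38
g^-0.18 = 3.7^-0.18 = 0.7902
(sin 45°)^1 = 0.7071^1 = 0.7071
D = 1.31 × 120.2 × 59.38 × 0.7902 × 0.7071 = 5224 m
   = 5.224 km

D ≈ 5.22 km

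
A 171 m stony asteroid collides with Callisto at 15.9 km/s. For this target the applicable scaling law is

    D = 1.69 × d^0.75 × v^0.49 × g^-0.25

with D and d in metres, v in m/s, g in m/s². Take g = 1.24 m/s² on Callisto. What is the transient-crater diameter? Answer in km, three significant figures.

In SI units: v = 15900 m/s.
d^0.75 = 171^0.75 = 47.29
v^0.49 = 15900^0.49 = 114.5
g^-0.25 = 1.24^-0.25 = 0.9476
D = 1.69 × 47.29 × 114.5 × 0.9476 = 8671 m
   = 8.671 km

D ≈ 8.67 km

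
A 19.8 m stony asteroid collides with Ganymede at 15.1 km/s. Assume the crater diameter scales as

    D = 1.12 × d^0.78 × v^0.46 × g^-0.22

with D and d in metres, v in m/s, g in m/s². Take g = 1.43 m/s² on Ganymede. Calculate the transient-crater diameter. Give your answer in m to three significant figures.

D ≈ 889 m

In SI units: v = 15100 m/s.
d^0.78 = 19.8^0.78 = 10.27
v^0.46 = 15100^0.46 = 83.62
g^-0.22 = 1.43^-0.22 = 0.9243
D = 1.12 × 10.27 × 83.62 × 0.9243 = 889.0 m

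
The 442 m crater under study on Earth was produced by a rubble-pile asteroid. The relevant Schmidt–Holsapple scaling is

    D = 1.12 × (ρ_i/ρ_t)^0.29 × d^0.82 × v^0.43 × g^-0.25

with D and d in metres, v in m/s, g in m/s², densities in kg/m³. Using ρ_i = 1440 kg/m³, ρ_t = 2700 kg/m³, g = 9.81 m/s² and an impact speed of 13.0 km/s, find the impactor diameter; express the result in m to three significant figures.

d ≈ 25.6 m

Rearranging for d: d = [D / (1.12 · (1440/2700)^0.29 · 13000^0.43 · 9.81^-0.25)]^(1/0.82).
(1440/2700)^0.29 = 0.8334
13000^0.43 = 58.75
9.81^-0.25 = 0.5650
Denominator = 1.12 × 0.8334 × 58.75 × 0.5650 = 30.98
D / 30.98 = 442 / 30.98 = 14.27
d = 14.27^(1/0.82) = 14.27^1.2195 = 25.58 m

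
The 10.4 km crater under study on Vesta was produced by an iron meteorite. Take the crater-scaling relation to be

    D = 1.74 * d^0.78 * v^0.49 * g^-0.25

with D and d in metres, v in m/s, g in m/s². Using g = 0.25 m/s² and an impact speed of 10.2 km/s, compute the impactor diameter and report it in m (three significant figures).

Rearranging for d: d = [D / (1.74 · 10200^0.49 · 0.25^-0.25)]^(1/0.78).
D = 10400 m.
10200^0.49 = 92.09
0.25^-0.25 = 1.414
Denominator = 1.74 × 92.09 × 1.414 = 226.6
D / 226.6 = 10400 / 226.6 = 45.90
d = 45.90^(1/0.78) = 45.90^1.2821 = 135.1 m

d ≈ 135 m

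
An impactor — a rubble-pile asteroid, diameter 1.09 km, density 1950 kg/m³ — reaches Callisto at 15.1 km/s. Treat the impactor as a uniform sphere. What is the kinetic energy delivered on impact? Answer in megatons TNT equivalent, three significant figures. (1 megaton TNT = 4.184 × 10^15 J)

E ≈ 36000 Mt TNT

d = 1090 m; v = 15100 m/s.
Mass m = (π/6) ρ d³ = (π/6) × 1950 × (1090)³ = 1.322 × 10^12 kg
E = ½ m v² = 0.5 × 1.322 × 10^12 × (15100)² = 1.507 × 10^20 J
   = 1.507 × 10^20 / 4.184×10^15 = 36018 Mt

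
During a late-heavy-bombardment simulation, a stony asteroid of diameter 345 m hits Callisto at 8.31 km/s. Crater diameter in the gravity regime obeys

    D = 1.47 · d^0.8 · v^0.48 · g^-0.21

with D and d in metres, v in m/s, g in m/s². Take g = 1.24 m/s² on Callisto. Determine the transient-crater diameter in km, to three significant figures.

D ≈ 11.5 km

In SI units: v = 8310 m/s.
d^0.8 = 345^0.8 = 107.2
v^0.48 = 8310^0.48 = 76.10
g^-0.21 = 1.24^-0.21 = 0.9558
D = 1.47 × 107.2 × 76.10 × 0.9558 = 11462 m
   = 11.46 km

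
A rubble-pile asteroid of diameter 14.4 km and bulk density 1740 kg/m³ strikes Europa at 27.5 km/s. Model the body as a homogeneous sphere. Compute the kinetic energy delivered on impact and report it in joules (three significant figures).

E ≈ 1.03 × 10^24 J

d = 14400 m; v = 27500 m/s.
Mass m = (π/6) ρ d³ = (π/6) × 1740 × (14400)³ = 2.720 × 10^15 kg
E = ½ m v² = 0.5 × 2.720 × 10^15 × (27500)² = 1.028 × 10^24 J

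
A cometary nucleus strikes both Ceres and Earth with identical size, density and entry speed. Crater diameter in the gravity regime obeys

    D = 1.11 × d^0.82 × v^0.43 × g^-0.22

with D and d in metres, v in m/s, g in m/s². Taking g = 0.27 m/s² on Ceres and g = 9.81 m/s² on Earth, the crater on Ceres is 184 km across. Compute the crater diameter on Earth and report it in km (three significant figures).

All impactor-dependent factors cancel in the ratio, leaving D_Earth/D_Ceres = (g_Earth/g_Ceres)^-0.22.
(9.81/0.27)^-0.22 = 36.33^-0.22 = 0.4537
D_Earth = 0.4537 × 184 km = 83.5 km

D ≈ 83.5 km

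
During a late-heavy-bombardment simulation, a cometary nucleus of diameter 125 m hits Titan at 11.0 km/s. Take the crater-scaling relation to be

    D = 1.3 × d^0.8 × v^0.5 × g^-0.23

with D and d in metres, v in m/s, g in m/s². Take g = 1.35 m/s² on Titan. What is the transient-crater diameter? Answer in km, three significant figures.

In SI units: v = 11000 m/s.
d^0.8 = 125^0.8 = 47.59
v^0.5 = 11000^0.5 = 104.9
g^-0.23 = 1.35^-0.23 = 0.9333
D = 1.3 × 47.59 × 104.9 × 0.9333 = 6057 m
   = 6.057 km

D ≈ 6.06 km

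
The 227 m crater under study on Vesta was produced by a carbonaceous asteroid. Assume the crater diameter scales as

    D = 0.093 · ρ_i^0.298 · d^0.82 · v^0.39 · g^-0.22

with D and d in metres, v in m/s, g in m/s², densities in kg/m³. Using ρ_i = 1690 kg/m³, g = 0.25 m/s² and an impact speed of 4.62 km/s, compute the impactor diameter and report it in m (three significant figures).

Rearranging for d: d = [D / (0.093 · 1690^0.298 · 4620^0.39 · 0.25^-0.22)]^(1/0.82).
1690^0.298 = 9.160
4620^0.39 = 26.87
0.25^-0.22 = 1.357
Denominator = 0.093 × 9.160 × 26.87 × 1.357 = 31.06
D / 31.06 = 227 / 31.06 = 7.308
d = 7.308^(1/0.82) = 7.308^1.2195 = 11.31 m

d ≈ 11.3 m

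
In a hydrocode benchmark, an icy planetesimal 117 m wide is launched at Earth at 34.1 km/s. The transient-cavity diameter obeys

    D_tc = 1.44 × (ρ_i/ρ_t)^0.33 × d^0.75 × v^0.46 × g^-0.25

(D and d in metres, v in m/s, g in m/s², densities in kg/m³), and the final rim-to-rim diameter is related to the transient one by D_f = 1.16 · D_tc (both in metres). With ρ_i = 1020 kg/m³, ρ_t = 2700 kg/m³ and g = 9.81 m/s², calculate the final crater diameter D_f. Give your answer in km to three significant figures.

D_f ≈ 2.96 km

v = 34100 m/s.
(ρ_i/ρ_t)^0.33 = (1020/2700)^0.33 = 0.7253
d^0.75 = 117^0.75 = 35.57
v^0.46 = 34100^0.46 = 121.6
g^-0.25 = 9.81^-0.25 = 0.5650
D_tc = 1.44 × 0.7253 × 35.57 × 121.6 × 0.5650 = 2552 m
D_f = 1.16 × 2552 = 2960 m
     = 2.960 km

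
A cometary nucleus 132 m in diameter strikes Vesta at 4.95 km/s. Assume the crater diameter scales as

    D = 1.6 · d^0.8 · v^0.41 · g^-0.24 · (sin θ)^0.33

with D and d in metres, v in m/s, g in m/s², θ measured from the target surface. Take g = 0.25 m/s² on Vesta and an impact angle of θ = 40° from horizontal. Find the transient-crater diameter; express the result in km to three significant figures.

In SI units: v = 4950 m/s.
d^0.8 = 132^0.8 = 49.71
v^0.41 = 4950^0.41 = 32.72
g^-0.24 = 0.25^-0.24 = 1.395
(sin 40°)^0.33 = 0.6428^0.33 = 0.8643
D = 1.6 × 49.71 × 32.72 × 1.395 × 0.8643 = 3138 m
   = 3.138 km

D ≈ 3.14 km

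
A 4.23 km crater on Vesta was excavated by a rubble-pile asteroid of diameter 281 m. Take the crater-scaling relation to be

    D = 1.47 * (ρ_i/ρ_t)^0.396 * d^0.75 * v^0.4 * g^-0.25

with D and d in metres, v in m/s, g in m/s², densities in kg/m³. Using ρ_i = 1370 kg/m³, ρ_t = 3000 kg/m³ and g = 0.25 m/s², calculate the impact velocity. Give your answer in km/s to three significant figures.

Rearranging for v: v = [D / (1.47 · (1370/3000)^0.396 · 281^0.75 · 0.25^-0.25)]^(1/0.4).
D = 4230 m.
(1370/3000)^0.396 = 0.7332
281^0.75 = 68.63
0.25^-0.25 = 1.414
Denominator = 1.47 × 0.7332 × 68.63 × 1.414 = 104.6
D / 104.6 = 4230 / 104.6 = 40.44
v = 40.44^(1/0.4) = 40.44^2.5 = 10400 m/s

v ≈ 10.4 km/s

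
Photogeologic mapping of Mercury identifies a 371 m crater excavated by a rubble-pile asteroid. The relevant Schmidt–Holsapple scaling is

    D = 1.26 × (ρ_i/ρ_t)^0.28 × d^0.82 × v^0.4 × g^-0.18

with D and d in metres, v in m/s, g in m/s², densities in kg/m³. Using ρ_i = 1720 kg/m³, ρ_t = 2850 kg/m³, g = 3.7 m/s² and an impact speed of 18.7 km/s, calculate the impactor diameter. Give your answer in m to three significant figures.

d ≈ 13.4 m

Rearranging for d: d = [D / (1.26 · (1720/2850)^0.28 · 18700^0.4 · 3.7^-0.18)]^(1/0.82).
(1720/2850)^0.28 = 0.8681
18700^0.4 = 51.14
3.7^-0.18 = 0.7902
Denominator = 1.26 × 0.8681 × 51.14 × 0.7902 = 44.20
D / 44.20 = 371 / 44.20 = 8.394
d = 8.394^(1/0.82) = 8.394^1.2195 = 13.39 m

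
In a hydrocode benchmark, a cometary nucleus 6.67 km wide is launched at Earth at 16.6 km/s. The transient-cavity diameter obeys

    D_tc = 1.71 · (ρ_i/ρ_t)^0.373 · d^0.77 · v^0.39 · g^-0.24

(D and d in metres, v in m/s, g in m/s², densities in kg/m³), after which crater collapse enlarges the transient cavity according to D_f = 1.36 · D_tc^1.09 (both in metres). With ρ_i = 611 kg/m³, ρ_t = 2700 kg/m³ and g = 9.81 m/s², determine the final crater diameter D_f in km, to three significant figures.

D_f ≈ 74.0 km

In SI: d = 6670 m, v = 16600 m/s.
(ρ_i/ρ_t)^0.373 = (611/2700)^0.373 = 0.5745
d^0.77 = 6670^0.77 = 880.2
v^0.39 = 16600^0.39 = 44.24
g^-0.24 = 9.81^-0.24 = 0.5781
D_tc = 1.71 × 0.5745 × 880.2 × 44.24 × 0.5781 = 22110 m
D_f = 1.36 × (22110)^1.09 = 73984 m
     = 73.98 km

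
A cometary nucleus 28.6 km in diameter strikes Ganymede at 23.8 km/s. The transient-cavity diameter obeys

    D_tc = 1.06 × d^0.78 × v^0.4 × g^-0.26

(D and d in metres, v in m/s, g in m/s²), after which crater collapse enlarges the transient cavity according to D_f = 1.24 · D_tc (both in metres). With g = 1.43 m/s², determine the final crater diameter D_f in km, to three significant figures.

D_f ≈ 202 km

In SI: d = 28600 m, v = 23800 m/s.
d^0.78 = 28600^0.78 = 2992
v^0.4 = 23800^0.4 = 56.32
g^-0.26 = 1.43^-0.26 = 0.9112
D_tc = 1.06 × 2992 × 56.32 × 0.9112 = 1.628 × 10^5 m
D_f = 1.24 × 1.628 × 10^5 = 2.019 × 10^5 m
     = 201.9 km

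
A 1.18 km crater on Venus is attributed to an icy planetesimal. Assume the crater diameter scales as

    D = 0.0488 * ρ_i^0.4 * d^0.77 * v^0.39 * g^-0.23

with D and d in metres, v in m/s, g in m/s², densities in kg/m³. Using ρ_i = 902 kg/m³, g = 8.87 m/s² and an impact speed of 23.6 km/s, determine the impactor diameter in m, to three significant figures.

d ≈ 168 m

Rearranging for d: d = [D / (0.0488 · 902^0.4 · 23600^0.39 · 8.87^-0.23)]^(1/0.77).
D = 1180 m.
902^0.4 = 15.21
23600^0.39 = 50.75
8.87^-0.23 = 0.6053
Denominator = 0.0488 × 15.21 × 50.75 × 0.6053 = 22.80
D / 22.80 = 1180 / 22.80 = 51.75
d = 51.75^(1/0.77) = 51.75^1.2987 = 168.2 m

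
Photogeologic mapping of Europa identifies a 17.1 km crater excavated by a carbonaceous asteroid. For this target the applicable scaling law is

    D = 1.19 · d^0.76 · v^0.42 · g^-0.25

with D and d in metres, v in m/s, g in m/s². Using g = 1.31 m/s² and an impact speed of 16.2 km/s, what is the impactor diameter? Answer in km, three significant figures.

Rearranging for d: d = [D / (1.19 · 16200^0.42 · 1.31^-0.25)]^(1/0.76).
D = 17100 m.
16200^0.42 = 58.61
1.31^-0.25 = 0.9347
Denominator = 1.19 × 58.61 × 0.9347 = 65.19
D / 65.19 = 17100 / 65.19 = 262.3
d = 262.3^(1/0.76) = 262.3^1.3158 = 1523 m

d ≈ 1.52 km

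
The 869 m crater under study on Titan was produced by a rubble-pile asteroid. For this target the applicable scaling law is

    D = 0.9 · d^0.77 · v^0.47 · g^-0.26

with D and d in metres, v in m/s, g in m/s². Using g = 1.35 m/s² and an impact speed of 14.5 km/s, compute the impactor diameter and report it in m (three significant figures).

d ≈ 24.0 m

Rearranging for d: d = [D / (0.9 · 14500^0.47 · 1.35^-0.26)]^(1/0.77).
14500^0.47 = 90.33
1.35^-0.26 = 0.9249
Denominator = 0.9 × 90.33 × 0.9249 = 75.19
D / 75.19 = 869 / 75.19 = 11.56
d = 11.56^(1/0.77) = 11.56^1.2987 = 24.01 m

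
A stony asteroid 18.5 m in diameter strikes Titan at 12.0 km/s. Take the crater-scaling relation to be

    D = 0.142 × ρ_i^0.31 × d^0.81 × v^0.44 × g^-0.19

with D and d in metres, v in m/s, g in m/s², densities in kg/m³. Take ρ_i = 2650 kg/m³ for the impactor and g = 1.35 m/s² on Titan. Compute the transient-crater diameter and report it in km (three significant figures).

In SI units: v = 12000 m/s.
ρ_i^0.31 = 2650^0.31 = 11.51
d^0.81 = 18.5^0.81 = 10.63
v^0.44 = 12000^0.44 = 62.35
g^-0.19 = 1.35^-0.19 = 0.9446
D = 0.142 × 11.51 × 10.63 × 62.35 × 0.9446 = 1023 m
   = 1.023 km

D ≈ 1.02 km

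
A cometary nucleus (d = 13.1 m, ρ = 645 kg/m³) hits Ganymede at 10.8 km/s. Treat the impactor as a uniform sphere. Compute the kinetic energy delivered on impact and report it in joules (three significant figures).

E ≈ 4.43 × 10^13 J

v = 10800 m/s.
Mass m = (π/6) ρ d³ = (π/6) × 645 × (13.1)³ = 7.592 × 10^5 kg
E = ½ m v² = 0.5 × 7.592 × 10^5 × (10800)² = 4.428 × 10^13 J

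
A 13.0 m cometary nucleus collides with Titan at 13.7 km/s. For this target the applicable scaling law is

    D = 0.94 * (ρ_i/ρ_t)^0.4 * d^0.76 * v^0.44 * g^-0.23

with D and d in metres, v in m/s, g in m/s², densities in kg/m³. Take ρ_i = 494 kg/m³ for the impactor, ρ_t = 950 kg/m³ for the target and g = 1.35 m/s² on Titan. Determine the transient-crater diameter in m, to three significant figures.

In SI units: v = 13700 m/s.
(ρ_i/ρ_t)^0.4 = (494/950)^0.4 = 0.7698
d^0.76 = 13^0.76 = 7.024
v^0.44 = 13700^0.44 = 66.09
g^-0.23 = 1.35^-0.23 = 0.9333
D = 0.94 × 0.7698 × 7.024 × 66.09 × 0.9333 = 313.5 m

D ≈ 314 m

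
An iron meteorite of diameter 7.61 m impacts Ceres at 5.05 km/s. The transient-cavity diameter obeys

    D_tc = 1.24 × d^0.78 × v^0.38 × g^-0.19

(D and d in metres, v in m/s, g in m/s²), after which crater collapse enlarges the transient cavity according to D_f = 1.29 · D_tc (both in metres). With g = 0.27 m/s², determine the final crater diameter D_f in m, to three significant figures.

v = 5050 m/s.
d^0.78 = 7.61^0.78 = 4.869
v^0.38 = 5050^0.38 = 25.54
g^-0.19 = 0.27^-0.19 = 1.282
D_tc = 1.24 × 4.869 × 25.54 × 1.282 = 197.7 m
D_f = 1.29 × 197.7 = 255.0 m

D_f ≈ 255 m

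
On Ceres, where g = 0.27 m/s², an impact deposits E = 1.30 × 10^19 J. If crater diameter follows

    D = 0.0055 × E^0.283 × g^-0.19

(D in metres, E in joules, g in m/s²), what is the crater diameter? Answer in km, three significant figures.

E^0.283 = (1.30 × 10^19)^0.283 = 2.566 × 10^5
g^-0.19 = 0.27^-0.19 = 1.282
D = 0.0055 × 2.566 × 10^5 × 1.282 = 1809 m
   = 1.809 km

D ≈ 1.81 km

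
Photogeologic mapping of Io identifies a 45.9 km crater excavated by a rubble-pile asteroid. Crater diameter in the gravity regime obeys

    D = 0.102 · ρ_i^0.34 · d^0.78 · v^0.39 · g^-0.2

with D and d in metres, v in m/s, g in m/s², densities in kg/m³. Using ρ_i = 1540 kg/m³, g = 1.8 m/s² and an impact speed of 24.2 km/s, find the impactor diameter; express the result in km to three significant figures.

d ≈ 5.39 km

Rearranging for d: d = [D / (0.102 · 1540^0.34 · 24200^0.39 · 1.8^-0.2)]^(1/0.78).
D = 45900 m.
1540^0.34 = 12.13
24200^0.39 = 51.25
1.8^-0.2 = 0.8891
Denominator = 0.102 × 12.13 × 51.25 × 0.8891 = 56.38
D / 56.38 = 45900 / 56.38 = 814.1
d = 814.1^(1/0.78) = 814.1^1.2821 = 5392 m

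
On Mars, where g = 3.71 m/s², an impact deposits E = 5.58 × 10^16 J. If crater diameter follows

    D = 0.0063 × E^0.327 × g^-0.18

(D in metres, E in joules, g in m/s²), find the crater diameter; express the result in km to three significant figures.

E^0.327 = (5.58 × 10^16)^0.327 = 2.993 × 10^5
g^-0.18 = 3.71^-0.18 = 0.7898
D = 0.0063 × 2.993 × 10^5 × 0.7898 = 1489 m
   = 1.489 km

D ≈ 1.49 km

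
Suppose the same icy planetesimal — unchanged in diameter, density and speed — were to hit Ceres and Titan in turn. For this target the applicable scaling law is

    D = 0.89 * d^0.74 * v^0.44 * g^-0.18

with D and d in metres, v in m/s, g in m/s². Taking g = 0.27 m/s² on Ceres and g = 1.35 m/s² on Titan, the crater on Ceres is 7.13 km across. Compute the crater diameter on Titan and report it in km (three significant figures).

All impactor-dependent factors cancel in the ratio, leaving D_Titan/D_Ceres = (g_Titan/g_Ceres)^-0.18.
(1.35/0.27)^-0.18 = 5.000^-0.18 = 0.7485
D_Titan = 0.7485 × 7.13 km = 5.34 km

D ≈ 5.34 km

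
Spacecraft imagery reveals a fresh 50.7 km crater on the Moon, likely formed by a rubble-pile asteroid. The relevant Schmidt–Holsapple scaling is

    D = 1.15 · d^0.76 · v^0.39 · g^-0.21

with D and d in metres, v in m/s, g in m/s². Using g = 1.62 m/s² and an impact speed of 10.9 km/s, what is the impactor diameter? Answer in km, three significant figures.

d ≈ 12.5 km

Rearranging for d: d = [D / (1.15 · 10900^0.39 · 1.62^-0.21)]^(1/0.76).
D = 50700 m.
10900^0.39 = 37.55
1.62^-0.21 = 0.9037
Denominator = 1.15 × 37.55 × 0.9037 = 39.02
D / 39.02 = 50700 / 39.02 = 1299
d = 1299^(1/0.76) = 1299^1.3158 = 12499 m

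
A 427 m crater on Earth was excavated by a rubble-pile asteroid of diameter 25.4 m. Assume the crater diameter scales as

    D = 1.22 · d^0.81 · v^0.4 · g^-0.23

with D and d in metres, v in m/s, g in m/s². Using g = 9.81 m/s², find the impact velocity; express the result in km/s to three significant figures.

v ≈ 12.2 km/s

Rearranging for v: v = [D / (1.22 · 25.4^0.81 · 9.81^-0.23)]^(1/0.4).
25.4^0.81 = 13.74
9.81^-0.23 = 0.5914
Denominator = 1.22 × 13.74 × 0.5914 = 9.914
D / 9.914 = 427 / 9.914 = 43.07
v = 43.07^(1/0.4) = 43.07^2.5 = 12174 m/s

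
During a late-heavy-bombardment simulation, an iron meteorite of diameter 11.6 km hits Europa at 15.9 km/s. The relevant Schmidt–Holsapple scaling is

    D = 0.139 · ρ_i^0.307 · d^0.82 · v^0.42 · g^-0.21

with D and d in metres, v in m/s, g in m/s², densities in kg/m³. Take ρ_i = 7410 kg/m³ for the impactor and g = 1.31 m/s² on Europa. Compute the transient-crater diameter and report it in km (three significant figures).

D ≈ 253 km

In SI units: d = 11600 m, v = 15900 m/s.
ρ_i^0.307 = 7410^0.307 = 15.42
d^0.82 = 11600^0.82 = 2152
v^0.42 = 15900^0.42 = 58.15
g^-0.21 = 1.31^-0.21 = 0.9449
D = 0.139 × 15.42 × 2152 × 58.15 × 0.9449 = 2.534 × 10^5 m
   = 253.4 km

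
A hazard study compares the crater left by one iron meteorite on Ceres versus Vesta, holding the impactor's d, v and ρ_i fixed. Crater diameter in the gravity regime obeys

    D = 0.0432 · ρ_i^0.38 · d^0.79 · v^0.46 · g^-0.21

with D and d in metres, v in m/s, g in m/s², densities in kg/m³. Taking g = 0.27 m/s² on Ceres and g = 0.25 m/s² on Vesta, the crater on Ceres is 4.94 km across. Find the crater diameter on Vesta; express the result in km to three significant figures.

D ≈ 5.02 km

All impactor-dependent factors cancel in the ratio, leaving D_Vesta/D_Ceres = (g_Vesta/g_Ceres)^-0.21.
(0.25/0.27)^-0.21 = 0.9259^-0.21 = 1.016
D_Vesta = 1.016 × 4.94 km = 5.02 km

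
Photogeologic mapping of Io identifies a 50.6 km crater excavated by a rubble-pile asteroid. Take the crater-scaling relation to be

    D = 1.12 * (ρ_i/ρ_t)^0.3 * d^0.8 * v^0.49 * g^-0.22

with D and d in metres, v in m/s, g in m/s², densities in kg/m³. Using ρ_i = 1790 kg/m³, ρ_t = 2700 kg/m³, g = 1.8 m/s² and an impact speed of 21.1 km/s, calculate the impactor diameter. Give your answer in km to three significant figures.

d ≈ 2.03 km

Rearranging for d: d = [D / (1.12 · (1790/2700)^0.3 · 21100^0.49 · 1.8^-0.22)]^(1/0.8).
D = 50600 m.
(1790/2700)^0.3 = 0.8840
21100^0.49 = 131.5
1.8^-0.22 = 0.8787
Denominator = 1.12 × 0.8840 × 131.5 × 0.8787 = 114.4
D / 114.4 = 50600 / 114.4 = 442.3
d = 442.3^(1/0.8) = 442.3^1.25 = 2028 m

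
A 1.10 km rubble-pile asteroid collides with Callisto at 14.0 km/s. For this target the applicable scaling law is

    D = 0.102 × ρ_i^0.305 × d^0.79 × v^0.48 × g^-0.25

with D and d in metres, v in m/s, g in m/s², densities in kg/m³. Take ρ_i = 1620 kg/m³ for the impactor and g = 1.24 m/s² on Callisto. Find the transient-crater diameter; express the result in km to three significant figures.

In SI units: d = 1100 m, v = 14000 m/s.
ρ_i^0.305 = 1620^0.305 = 9.526
d^0.79 = 1100^0.79 = 252.8
v^0.48 = 14000^0.48 = 97.76
g^-0.25 = 1.24^-0.25 = 0.9476
D = 0.102 × 9.526 × 252.8 × 97.76 × 0.9476 = 22755 m
   = 22.75 km

D ≈ 22.8 km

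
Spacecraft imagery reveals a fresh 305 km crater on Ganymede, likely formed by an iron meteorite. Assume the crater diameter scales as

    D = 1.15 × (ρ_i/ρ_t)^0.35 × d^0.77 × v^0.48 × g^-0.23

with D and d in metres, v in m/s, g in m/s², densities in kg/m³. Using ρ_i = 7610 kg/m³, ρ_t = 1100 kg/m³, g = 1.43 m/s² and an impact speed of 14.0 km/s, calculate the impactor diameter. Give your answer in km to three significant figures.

Rearranging for d: d = [D / (1.15 · (7610/1100)^0.35 · 14000^0.48 · 1.43^-0.23)]^(1/0.77).
D = 305000 m.
(7610/1100)^0.35 = 1.968
14000^0.48 = 97.76
1.43^-0.23 = 0.9210
Denominator = 1.15 × 1.968 × 97.76 × 0.9210 = 203.8
D / 203.8 = 305000 / 203.8 = 1497
d = 1497^(1/0.77) = 1497^1.2987 = 13294 m

d ≈ 13.3 km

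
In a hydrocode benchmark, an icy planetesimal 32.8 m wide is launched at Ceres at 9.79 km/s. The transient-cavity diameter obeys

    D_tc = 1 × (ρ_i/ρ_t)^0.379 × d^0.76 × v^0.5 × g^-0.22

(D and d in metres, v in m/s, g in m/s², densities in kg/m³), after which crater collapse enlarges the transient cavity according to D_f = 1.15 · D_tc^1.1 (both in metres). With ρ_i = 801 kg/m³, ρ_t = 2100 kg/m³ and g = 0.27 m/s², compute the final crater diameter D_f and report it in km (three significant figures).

v = 9790 m/s.
(ρ_i/ρ_t)^0.379 = (801/2100)^0.379 = 0.6940
d^0.76 = 32.8^0.76 = 14.19
v^0.5 = 9790^0.5 = 98.94
g^-0.22 = 0.27^-0.22 = 1.334
D_tc = 1 × 0.6940 × 14.19 × 98.94 × 1.334 = 1300 m
D_f = 1.15 × (1300)^1.1 = 3062 m
     = 3.062 km

D_f ≈ 3.06 km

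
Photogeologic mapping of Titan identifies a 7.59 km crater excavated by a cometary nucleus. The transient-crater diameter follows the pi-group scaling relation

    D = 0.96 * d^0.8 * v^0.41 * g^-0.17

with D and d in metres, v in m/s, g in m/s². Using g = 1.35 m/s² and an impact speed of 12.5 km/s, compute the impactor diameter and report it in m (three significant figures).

Rearranging for d: d = [D / (0.96 · 12500^0.41 · 1.35^-0.17)]^(1/0.8).
D = 7590 m.
12500^0.41 = 47.83
1.35^-0.17 = 0.9503
Denominator = 0.96 × 47.83 × 0.9503 = 43.63
D / 43.63 = 7590 / 43.63 = 174.0
d = 174.0^(1/0.8) = 174.0^1.25 = 632.0 m

d ≈ 632 m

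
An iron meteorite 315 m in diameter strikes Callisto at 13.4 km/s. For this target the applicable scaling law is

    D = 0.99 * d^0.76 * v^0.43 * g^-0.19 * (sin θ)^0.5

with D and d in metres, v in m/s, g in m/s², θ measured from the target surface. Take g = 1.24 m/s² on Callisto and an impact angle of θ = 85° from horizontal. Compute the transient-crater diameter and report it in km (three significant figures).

D ≈ 4.47 km

In SI units: v = 13400 m/s.
d^0.76 = 315^0.76 = 79.20
v^0.43 = 13400^0.43 = 59.52
g^-0.19 = 1.24^-0.19 = 0.9600
(sin 85°)^0.5 = 0.9962^0.5 = 0.9981
D = 0.99 × 79.20 × 59.52 × 0.9600 × 0.9981 = 4472 m
   = 4.472 km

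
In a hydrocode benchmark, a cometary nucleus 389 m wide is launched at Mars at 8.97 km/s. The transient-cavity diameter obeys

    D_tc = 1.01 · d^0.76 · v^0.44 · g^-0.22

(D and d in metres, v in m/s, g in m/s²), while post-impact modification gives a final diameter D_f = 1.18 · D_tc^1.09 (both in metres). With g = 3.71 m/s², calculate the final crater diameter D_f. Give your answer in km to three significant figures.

D_f ≈ 9.58 km

v = 8970 m/s.
d^0.76 = 389^0.76 = 92.97
v^0.44 = 8970^0.44 = 54.86
g^-0.22 = 3.71^-0.22 = 0.7494
D_tc = 1.01 × 92.97 × 54.86 × 0.7494 = 3860 m
D_f = 1.18 × (3860)^1.09 = 9578 m
     = 9.578 km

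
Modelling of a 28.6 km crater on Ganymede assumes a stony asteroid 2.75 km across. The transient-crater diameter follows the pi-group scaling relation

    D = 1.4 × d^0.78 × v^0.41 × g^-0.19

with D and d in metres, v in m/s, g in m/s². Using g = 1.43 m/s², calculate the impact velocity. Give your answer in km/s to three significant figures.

Rearranging for v: v = [D / (1.4 · 2750^0.78 · 1.43^-0.19)]^(1/0.41).
D = 28600 m.
2750^0.78 = 481.6
1.43^-0.19 = 0.9343
Denominator = 1.4 × 481.6 × 0.9343 = 629.9
D / 629.9 = 28600 / 629.9 = 45.40
v = 45.40^(1/0.41) = 45.40^2.439 = 11004 m/s

v ≈ 11.0 km/s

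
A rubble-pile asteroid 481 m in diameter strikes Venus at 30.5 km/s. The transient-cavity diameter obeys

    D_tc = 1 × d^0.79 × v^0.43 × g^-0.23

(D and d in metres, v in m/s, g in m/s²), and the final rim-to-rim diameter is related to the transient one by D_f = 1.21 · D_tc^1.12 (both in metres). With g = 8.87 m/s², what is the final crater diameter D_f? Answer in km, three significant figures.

D_f ≈ 23.5 km

v = 30500 m/s.
d^0.79 = 481^0.79 = 131.5
v^0.43 = 30500^0.43 = 84.77
g^-0.23 = 8.87^-0.23 = 0.6053
D_tc = 1 × 131.5 × 84.77 × 0.6053 = 6747 m
D_f = 1.21 × (6747)^1.12 = 23517 m
     = 23.52 km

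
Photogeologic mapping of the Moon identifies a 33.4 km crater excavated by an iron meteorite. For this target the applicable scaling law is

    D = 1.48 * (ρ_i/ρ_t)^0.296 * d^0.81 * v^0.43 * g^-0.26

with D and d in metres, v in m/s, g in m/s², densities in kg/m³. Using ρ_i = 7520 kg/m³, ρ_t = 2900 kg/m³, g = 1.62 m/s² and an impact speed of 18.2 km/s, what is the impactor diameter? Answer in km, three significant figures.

Rearranging for d: d = [D / (1.48 · (7520/2900)^0.296 · 18200^0.43 · 1.62^-0.26)]^(1/0.81).
D = 33400 m.
(7520/2900)^0.296 = 1.326
18200^0.43 = 67.89
1.62^-0.26 = 0.8821
Denominator = 1.48 × 1.326 × 67.89 × 0.8821 = 117.5
D / 117.5 = 33400 / 117.5 = 284.3
d = 284.3^(1/0.81) = 284.3^1.2346 = 1070 m

d ≈ 1.07 km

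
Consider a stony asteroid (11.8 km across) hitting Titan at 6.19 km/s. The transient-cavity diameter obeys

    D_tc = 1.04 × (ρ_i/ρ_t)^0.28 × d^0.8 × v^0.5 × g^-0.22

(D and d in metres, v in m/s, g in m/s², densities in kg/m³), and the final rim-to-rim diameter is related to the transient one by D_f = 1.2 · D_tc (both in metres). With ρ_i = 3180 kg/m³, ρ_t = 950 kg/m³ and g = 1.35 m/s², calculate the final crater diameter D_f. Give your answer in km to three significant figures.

D_f ≈ 233 km

In SI: d = 11800 m, v = 6190 m/s.
(ρ_i/ρ_t)^0.28 = (3180/950)^0.28 = 1.403
d^0.8 = 11800^0.8 = 1809
v^0.5 = 6190^0.5 = 78.68
g^-0.22 = 1.35^-0.22 = 0.9361
D_tc = 1.04 × 1.403 × 1809 × 78.68 × 0.9361 = 1.944 × 10^5 m
D_f = 1.2 × 1.944 × 10^5 = 2.333 × 10^5 m
     = 233.3 km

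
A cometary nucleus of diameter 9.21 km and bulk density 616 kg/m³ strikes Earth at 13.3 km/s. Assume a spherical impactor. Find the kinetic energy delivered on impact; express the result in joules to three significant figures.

E ≈ 2.23 × 10^22 J

d = 9210 m; v = 13300 m/s.
Mass m = (π/6) ρ d³ = (π/6) × 616 × (9210)³ = 2.520 × 10^14 kg
E = ½ m v² = 0.5 × 2.520 × 10^14 × (13300)² = 2.229 × 10^22 J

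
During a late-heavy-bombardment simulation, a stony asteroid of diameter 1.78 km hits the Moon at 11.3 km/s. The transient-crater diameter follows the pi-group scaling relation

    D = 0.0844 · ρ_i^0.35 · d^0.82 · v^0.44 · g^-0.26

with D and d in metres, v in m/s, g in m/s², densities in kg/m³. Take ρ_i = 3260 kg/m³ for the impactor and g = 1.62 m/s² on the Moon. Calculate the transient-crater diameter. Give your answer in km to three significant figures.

In SI units: d = 1780 m, v = 11300 m/s.
ρ_i^0.35 = 3260^0.35 = 16.97
d^0.82 = 1780^0.82 = 462.7
v^0.44 = 11300^0.44 = 60.72
g^-0.26 = 1.62^-0.26 = 0.8821
D = 0.0844 × 16.97 × 462.7 × 60.72 × 0.8821 = 35496 m
   = 35.50 km

D ≈ 35.5 km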